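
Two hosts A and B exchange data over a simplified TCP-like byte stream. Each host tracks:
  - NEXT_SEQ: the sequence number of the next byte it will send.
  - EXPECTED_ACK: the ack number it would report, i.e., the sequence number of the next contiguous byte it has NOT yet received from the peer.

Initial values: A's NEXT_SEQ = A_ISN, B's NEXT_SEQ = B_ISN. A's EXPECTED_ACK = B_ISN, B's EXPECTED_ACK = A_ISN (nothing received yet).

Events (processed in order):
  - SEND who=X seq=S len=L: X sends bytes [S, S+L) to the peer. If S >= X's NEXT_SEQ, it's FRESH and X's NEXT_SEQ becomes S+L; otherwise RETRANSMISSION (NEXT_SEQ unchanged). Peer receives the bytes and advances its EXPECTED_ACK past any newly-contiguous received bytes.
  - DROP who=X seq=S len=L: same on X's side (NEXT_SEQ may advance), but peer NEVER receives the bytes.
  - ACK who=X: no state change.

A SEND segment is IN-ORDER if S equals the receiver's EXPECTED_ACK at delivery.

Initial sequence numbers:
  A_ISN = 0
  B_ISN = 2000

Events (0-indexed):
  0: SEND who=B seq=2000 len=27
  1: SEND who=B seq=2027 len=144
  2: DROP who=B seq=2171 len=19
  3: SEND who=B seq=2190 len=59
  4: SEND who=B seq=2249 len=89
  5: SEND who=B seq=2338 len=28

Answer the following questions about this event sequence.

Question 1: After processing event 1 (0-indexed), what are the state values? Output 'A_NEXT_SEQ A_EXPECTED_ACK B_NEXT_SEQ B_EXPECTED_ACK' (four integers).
After event 0: A_seq=0 A_ack=2027 B_seq=2027 B_ack=0
After event 1: A_seq=0 A_ack=2171 B_seq=2171 B_ack=0

0 2171 2171 0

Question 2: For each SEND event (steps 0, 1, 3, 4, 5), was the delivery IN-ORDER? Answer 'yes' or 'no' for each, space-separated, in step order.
Answer: yes yes no no no

Derivation:
Step 0: SEND seq=2000 -> in-order
Step 1: SEND seq=2027 -> in-order
Step 3: SEND seq=2190 -> out-of-order
Step 4: SEND seq=2249 -> out-of-order
Step 5: SEND seq=2338 -> out-of-order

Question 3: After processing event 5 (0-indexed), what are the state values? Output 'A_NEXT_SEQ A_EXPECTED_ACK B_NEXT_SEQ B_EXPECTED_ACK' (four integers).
After event 0: A_seq=0 A_ack=2027 B_seq=2027 B_ack=0
After event 1: A_seq=0 A_ack=2171 B_seq=2171 B_ack=0
After event 2: A_seq=0 A_ack=2171 B_seq=2190 B_ack=0
After event 3: A_seq=0 A_ack=2171 B_seq=2249 B_ack=0
After event 4: A_seq=0 A_ack=2171 B_seq=2338 B_ack=0
After event 5: A_seq=0 A_ack=2171 B_seq=2366 B_ack=0

0 2171 2366 0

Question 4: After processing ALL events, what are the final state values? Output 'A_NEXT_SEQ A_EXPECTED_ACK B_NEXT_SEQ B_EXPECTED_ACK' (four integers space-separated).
Answer: 0 2171 2366 0

Derivation:
After event 0: A_seq=0 A_ack=2027 B_seq=2027 B_ack=0
After event 1: A_seq=0 A_ack=2171 B_seq=2171 B_ack=0
After event 2: A_seq=0 A_ack=2171 B_seq=2190 B_ack=0
After event 3: A_seq=0 A_ack=2171 B_seq=2249 B_ack=0
After event 4: A_seq=0 A_ack=2171 B_seq=2338 B_ack=0
After event 5: A_seq=0 A_ack=2171 B_seq=2366 B_ack=0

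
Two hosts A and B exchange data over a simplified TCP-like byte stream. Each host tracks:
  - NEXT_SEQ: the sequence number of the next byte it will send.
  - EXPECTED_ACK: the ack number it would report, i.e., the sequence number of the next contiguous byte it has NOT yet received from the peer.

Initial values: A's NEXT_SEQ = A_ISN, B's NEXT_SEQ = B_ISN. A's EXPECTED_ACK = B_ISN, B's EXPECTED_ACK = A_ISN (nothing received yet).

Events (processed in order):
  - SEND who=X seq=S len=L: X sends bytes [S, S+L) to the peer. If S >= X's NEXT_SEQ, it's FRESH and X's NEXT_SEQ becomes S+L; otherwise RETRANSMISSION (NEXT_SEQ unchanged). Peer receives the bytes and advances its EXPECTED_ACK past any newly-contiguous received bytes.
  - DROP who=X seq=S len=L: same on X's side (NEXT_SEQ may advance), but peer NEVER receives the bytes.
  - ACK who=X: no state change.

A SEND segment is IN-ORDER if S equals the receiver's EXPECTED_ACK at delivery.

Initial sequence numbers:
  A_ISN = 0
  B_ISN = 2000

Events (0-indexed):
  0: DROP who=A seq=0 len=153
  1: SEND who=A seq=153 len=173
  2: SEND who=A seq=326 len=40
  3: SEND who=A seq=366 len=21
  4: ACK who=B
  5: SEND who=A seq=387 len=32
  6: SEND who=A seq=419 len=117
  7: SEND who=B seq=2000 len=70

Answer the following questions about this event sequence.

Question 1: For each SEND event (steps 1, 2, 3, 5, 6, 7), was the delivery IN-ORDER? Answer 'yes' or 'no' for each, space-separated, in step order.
Step 1: SEND seq=153 -> out-of-order
Step 2: SEND seq=326 -> out-of-order
Step 3: SEND seq=366 -> out-of-order
Step 5: SEND seq=387 -> out-of-order
Step 6: SEND seq=419 -> out-of-order
Step 7: SEND seq=2000 -> in-order

Answer: no no no no no yes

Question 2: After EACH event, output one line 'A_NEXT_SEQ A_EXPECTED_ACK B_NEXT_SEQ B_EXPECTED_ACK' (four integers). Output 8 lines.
153 2000 2000 0
326 2000 2000 0
366 2000 2000 0
387 2000 2000 0
387 2000 2000 0
419 2000 2000 0
536 2000 2000 0
536 2070 2070 0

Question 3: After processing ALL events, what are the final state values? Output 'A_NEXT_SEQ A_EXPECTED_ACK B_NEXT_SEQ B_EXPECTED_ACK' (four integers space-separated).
Answer: 536 2070 2070 0

Derivation:
After event 0: A_seq=153 A_ack=2000 B_seq=2000 B_ack=0
After event 1: A_seq=326 A_ack=2000 B_seq=2000 B_ack=0
After event 2: A_seq=366 A_ack=2000 B_seq=2000 B_ack=0
After event 3: A_seq=387 A_ack=2000 B_seq=2000 B_ack=0
After event 4: A_seq=387 A_ack=2000 B_seq=2000 B_ack=0
After event 5: A_seq=419 A_ack=2000 B_seq=2000 B_ack=0
After event 6: A_seq=536 A_ack=2000 B_seq=2000 B_ack=0
After event 7: A_seq=536 A_ack=2070 B_seq=2070 B_ack=0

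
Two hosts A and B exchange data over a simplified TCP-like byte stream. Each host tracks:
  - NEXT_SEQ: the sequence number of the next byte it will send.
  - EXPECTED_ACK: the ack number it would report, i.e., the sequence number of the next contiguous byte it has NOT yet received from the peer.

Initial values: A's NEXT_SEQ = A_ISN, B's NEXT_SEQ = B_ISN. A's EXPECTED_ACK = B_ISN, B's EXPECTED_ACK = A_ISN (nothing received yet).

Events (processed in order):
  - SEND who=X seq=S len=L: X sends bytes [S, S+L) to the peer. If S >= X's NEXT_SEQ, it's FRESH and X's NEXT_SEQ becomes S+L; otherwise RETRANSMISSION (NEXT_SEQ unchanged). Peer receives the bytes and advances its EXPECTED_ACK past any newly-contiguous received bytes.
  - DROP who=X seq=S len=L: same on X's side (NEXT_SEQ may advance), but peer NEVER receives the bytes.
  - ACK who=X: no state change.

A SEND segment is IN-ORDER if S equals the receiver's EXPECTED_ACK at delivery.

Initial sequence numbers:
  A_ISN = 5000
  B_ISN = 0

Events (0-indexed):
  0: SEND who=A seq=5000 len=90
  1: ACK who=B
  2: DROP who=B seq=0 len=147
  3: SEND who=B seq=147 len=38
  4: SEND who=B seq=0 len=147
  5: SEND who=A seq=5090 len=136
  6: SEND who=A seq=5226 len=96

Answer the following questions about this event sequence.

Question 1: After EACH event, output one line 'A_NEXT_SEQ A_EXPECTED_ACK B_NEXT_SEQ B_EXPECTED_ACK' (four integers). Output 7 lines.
5090 0 0 5090
5090 0 0 5090
5090 0 147 5090
5090 0 185 5090
5090 185 185 5090
5226 185 185 5226
5322 185 185 5322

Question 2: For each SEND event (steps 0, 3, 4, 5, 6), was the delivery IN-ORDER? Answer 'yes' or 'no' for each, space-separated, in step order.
Step 0: SEND seq=5000 -> in-order
Step 3: SEND seq=147 -> out-of-order
Step 4: SEND seq=0 -> in-order
Step 5: SEND seq=5090 -> in-order
Step 6: SEND seq=5226 -> in-order

Answer: yes no yes yes yes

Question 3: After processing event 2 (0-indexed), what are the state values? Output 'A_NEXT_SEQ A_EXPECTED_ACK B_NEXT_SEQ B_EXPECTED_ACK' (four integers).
After event 0: A_seq=5090 A_ack=0 B_seq=0 B_ack=5090
After event 1: A_seq=5090 A_ack=0 B_seq=0 B_ack=5090
After event 2: A_seq=5090 A_ack=0 B_seq=147 B_ack=5090

5090 0 147 5090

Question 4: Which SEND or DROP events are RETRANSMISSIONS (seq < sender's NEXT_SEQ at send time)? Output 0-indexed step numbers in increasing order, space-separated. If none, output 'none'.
Step 0: SEND seq=5000 -> fresh
Step 2: DROP seq=0 -> fresh
Step 3: SEND seq=147 -> fresh
Step 4: SEND seq=0 -> retransmit
Step 5: SEND seq=5090 -> fresh
Step 6: SEND seq=5226 -> fresh

Answer: 4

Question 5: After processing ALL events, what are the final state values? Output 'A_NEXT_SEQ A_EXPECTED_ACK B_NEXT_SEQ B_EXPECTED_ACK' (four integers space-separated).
After event 0: A_seq=5090 A_ack=0 B_seq=0 B_ack=5090
After event 1: A_seq=5090 A_ack=0 B_seq=0 B_ack=5090
After event 2: A_seq=5090 A_ack=0 B_seq=147 B_ack=5090
After event 3: A_seq=5090 A_ack=0 B_seq=185 B_ack=5090
After event 4: A_seq=5090 A_ack=185 B_seq=185 B_ack=5090
After event 5: A_seq=5226 A_ack=185 B_seq=185 B_ack=5226
After event 6: A_seq=5322 A_ack=185 B_seq=185 B_ack=5322

Answer: 5322 185 185 5322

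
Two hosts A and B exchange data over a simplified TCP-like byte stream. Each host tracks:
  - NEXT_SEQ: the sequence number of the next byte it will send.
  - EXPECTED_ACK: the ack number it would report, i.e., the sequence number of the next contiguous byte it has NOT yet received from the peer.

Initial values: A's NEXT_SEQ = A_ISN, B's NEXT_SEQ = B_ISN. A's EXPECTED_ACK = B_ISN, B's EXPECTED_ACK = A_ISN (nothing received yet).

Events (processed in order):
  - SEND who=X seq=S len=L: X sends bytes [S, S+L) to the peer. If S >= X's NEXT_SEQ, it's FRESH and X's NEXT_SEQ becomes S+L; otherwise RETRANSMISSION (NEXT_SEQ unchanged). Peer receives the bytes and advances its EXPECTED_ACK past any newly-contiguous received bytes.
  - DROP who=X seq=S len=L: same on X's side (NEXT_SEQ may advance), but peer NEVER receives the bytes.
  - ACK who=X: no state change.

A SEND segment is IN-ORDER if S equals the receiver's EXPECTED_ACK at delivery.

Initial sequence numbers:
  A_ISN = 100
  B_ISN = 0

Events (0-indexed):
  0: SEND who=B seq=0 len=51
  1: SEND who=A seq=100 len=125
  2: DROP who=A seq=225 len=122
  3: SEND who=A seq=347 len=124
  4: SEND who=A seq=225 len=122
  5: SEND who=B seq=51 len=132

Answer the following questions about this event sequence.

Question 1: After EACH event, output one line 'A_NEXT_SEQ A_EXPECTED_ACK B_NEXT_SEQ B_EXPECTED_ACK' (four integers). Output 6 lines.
100 51 51 100
225 51 51 225
347 51 51 225
471 51 51 225
471 51 51 471
471 183 183 471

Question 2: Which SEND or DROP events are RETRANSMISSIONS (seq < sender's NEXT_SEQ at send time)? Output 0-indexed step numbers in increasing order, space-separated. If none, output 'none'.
Step 0: SEND seq=0 -> fresh
Step 1: SEND seq=100 -> fresh
Step 2: DROP seq=225 -> fresh
Step 3: SEND seq=347 -> fresh
Step 4: SEND seq=225 -> retransmit
Step 5: SEND seq=51 -> fresh

Answer: 4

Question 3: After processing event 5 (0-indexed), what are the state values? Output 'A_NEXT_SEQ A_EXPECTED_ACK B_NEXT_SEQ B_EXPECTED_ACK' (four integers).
After event 0: A_seq=100 A_ack=51 B_seq=51 B_ack=100
After event 1: A_seq=225 A_ack=51 B_seq=51 B_ack=225
After event 2: A_seq=347 A_ack=51 B_seq=51 B_ack=225
After event 3: A_seq=471 A_ack=51 B_seq=51 B_ack=225
After event 4: A_seq=471 A_ack=51 B_seq=51 B_ack=471
After event 5: A_seq=471 A_ack=183 B_seq=183 B_ack=471

471 183 183 471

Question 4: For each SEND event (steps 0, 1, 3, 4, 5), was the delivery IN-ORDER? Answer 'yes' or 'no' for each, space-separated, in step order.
Answer: yes yes no yes yes

Derivation:
Step 0: SEND seq=0 -> in-order
Step 1: SEND seq=100 -> in-order
Step 3: SEND seq=347 -> out-of-order
Step 4: SEND seq=225 -> in-order
Step 5: SEND seq=51 -> in-order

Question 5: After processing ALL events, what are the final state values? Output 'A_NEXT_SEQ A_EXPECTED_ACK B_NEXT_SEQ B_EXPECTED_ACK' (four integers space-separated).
Answer: 471 183 183 471

Derivation:
After event 0: A_seq=100 A_ack=51 B_seq=51 B_ack=100
After event 1: A_seq=225 A_ack=51 B_seq=51 B_ack=225
After event 2: A_seq=347 A_ack=51 B_seq=51 B_ack=225
After event 3: A_seq=471 A_ack=51 B_seq=51 B_ack=225
After event 4: A_seq=471 A_ack=51 B_seq=51 B_ack=471
After event 5: A_seq=471 A_ack=183 B_seq=183 B_ack=471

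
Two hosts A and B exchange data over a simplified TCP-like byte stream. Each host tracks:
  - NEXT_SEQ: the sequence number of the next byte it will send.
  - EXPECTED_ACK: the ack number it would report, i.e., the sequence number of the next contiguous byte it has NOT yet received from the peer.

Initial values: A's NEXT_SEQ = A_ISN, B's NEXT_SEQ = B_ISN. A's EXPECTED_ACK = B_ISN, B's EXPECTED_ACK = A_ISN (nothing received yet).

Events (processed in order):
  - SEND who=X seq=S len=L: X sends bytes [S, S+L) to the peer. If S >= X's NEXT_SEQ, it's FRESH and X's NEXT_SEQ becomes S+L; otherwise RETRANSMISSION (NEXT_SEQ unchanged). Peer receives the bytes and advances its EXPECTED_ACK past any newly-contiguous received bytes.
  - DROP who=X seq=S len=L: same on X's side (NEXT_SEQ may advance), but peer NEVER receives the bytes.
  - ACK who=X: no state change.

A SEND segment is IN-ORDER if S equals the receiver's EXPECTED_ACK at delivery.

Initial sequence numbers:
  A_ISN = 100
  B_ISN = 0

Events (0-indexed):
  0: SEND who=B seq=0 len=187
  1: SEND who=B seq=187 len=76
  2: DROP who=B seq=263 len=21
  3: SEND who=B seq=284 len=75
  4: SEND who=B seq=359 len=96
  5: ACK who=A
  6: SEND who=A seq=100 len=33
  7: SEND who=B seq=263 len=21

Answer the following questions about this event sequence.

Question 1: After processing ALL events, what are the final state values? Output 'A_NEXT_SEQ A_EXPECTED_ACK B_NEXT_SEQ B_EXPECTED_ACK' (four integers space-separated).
Answer: 133 455 455 133

Derivation:
After event 0: A_seq=100 A_ack=187 B_seq=187 B_ack=100
After event 1: A_seq=100 A_ack=263 B_seq=263 B_ack=100
After event 2: A_seq=100 A_ack=263 B_seq=284 B_ack=100
After event 3: A_seq=100 A_ack=263 B_seq=359 B_ack=100
After event 4: A_seq=100 A_ack=263 B_seq=455 B_ack=100
After event 5: A_seq=100 A_ack=263 B_seq=455 B_ack=100
After event 6: A_seq=133 A_ack=263 B_seq=455 B_ack=133
After event 7: A_seq=133 A_ack=455 B_seq=455 B_ack=133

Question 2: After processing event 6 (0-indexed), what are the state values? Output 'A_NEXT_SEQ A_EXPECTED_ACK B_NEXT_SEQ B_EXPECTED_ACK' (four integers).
After event 0: A_seq=100 A_ack=187 B_seq=187 B_ack=100
After event 1: A_seq=100 A_ack=263 B_seq=263 B_ack=100
After event 2: A_seq=100 A_ack=263 B_seq=284 B_ack=100
After event 3: A_seq=100 A_ack=263 B_seq=359 B_ack=100
After event 4: A_seq=100 A_ack=263 B_seq=455 B_ack=100
After event 5: A_seq=100 A_ack=263 B_seq=455 B_ack=100
After event 6: A_seq=133 A_ack=263 B_seq=455 B_ack=133

133 263 455 133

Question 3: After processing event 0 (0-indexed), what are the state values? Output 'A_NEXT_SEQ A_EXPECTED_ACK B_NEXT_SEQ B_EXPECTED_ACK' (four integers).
After event 0: A_seq=100 A_ack=187 B_seq=187 B_ack=100

100 187 187 100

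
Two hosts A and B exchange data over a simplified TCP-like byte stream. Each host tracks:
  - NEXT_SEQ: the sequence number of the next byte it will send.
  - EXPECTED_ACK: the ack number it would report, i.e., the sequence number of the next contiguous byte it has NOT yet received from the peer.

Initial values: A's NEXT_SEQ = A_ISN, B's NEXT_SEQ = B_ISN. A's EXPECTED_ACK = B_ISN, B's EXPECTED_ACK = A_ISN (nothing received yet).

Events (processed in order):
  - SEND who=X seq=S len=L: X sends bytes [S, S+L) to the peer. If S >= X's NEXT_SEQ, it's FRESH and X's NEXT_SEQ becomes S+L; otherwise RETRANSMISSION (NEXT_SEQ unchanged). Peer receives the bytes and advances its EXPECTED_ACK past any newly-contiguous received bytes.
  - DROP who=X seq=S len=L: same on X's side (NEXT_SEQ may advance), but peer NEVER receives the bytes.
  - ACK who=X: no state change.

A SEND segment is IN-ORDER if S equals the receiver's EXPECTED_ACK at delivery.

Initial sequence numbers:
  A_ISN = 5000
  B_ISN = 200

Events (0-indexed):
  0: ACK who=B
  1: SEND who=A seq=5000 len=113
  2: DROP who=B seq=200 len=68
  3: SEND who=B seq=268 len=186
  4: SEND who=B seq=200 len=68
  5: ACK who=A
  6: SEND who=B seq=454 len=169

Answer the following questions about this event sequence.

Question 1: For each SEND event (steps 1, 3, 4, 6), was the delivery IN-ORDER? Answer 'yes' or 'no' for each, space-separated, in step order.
Step 1: SEND seq=5000 -> in-order
Step 3: SEND seq=268 -> out-of-order
Step 4: SEND seq=200 -> in-order
Step 6: SEND seq=454 -> in-order

Answer: yes no yes yes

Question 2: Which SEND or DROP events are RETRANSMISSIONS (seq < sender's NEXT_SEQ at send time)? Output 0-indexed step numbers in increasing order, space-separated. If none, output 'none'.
Step 1: SEND seq=5000 -> fresh
Step 2: DROP seq=200 -> fresh
Step 3: SEND seq=268 -> fresh
Step 4: SEND seq=200 -> retransmit
Step 6: SEND seq=454 -> fresh

Answer: 4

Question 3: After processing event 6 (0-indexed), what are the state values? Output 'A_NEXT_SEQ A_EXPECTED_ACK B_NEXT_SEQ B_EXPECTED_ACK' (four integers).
After event 0: A_seq=5000 A_ack=200 B_seq=200 B_ack=5000
After event 1: A_seq=5113 A_ack=200 B_seq=200 B_ack=5113
After event 2: A_seq=5113 A_ack=200 B_seq=268 B_ack=5113
After event 3: A_seq=5113 A_ack=200 B_seq=454 B_ack=5113
After event 4: A_seq=5113 A_ack=454 B_seq=454 B_ack=5113
After event 5: A_seq=5113 A_ack=454 B_seq=454 B_ack=5113
After event 6: A_seq=5113 A_ack=623 B_seq=623 B_ack=5113

5113 623 623 5113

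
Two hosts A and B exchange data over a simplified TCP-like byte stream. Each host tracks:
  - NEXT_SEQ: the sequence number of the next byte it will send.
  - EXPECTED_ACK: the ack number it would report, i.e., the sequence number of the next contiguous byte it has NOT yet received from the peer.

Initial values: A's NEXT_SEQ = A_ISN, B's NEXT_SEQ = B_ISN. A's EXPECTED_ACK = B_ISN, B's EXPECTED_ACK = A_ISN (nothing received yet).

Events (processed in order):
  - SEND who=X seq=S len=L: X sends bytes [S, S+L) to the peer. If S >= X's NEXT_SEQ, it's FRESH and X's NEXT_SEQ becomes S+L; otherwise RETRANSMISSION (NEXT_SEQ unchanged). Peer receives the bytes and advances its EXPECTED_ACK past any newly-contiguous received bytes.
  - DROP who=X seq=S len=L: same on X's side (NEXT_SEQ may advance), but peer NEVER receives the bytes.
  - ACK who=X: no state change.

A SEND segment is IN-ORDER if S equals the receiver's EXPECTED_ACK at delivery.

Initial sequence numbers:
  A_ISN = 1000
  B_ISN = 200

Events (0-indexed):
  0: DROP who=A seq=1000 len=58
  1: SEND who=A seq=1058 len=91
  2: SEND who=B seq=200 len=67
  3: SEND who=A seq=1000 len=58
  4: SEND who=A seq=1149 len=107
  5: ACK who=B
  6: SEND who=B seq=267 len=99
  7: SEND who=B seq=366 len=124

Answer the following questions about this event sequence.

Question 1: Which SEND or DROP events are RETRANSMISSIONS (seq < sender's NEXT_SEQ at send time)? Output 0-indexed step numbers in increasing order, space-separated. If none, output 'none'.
Answer: 3

Derivation:
Step 0: DROP seq=1000 -> fresh
Step 1: SEND seq=1058 -> fresh
Step 2: SEND seq=200 -> fresh
Step 3: SEND seq=1000 -> retransmit
Step 4: SEND seq=1149 -> fresh
Step 6: SEND seq=267 -> fresh
Step 7: SEND seq=366 -> fresh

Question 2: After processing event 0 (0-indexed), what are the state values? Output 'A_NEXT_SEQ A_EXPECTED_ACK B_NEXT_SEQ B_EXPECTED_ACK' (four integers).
After event 0: A_seq=1058 A_ack=200 B_seq=200 B_ack=1000

1058 200 200 1000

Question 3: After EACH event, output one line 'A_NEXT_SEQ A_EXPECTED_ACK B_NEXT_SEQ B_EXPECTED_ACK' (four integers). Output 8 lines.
1058 200 200 1000
1149 200 200 1000
1149 267 267 1000
1149 267 267 1149
1256 267 267 1256
1256 267 267 1256
1256 366 366 1256
1256 490 490 1256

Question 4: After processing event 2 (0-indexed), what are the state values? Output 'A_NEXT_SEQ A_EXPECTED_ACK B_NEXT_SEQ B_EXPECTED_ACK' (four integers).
After event 0: A_seq=1058 A_ack=200 B_seq=200 B_ack=1000
After event 1: A_seq=1149 A_ack=200 B_seq=200 B_ack=1000
After event 2: A_seq=1149 A_ack=267 B_seq=267 B_ack=1000

1149 267 267 1000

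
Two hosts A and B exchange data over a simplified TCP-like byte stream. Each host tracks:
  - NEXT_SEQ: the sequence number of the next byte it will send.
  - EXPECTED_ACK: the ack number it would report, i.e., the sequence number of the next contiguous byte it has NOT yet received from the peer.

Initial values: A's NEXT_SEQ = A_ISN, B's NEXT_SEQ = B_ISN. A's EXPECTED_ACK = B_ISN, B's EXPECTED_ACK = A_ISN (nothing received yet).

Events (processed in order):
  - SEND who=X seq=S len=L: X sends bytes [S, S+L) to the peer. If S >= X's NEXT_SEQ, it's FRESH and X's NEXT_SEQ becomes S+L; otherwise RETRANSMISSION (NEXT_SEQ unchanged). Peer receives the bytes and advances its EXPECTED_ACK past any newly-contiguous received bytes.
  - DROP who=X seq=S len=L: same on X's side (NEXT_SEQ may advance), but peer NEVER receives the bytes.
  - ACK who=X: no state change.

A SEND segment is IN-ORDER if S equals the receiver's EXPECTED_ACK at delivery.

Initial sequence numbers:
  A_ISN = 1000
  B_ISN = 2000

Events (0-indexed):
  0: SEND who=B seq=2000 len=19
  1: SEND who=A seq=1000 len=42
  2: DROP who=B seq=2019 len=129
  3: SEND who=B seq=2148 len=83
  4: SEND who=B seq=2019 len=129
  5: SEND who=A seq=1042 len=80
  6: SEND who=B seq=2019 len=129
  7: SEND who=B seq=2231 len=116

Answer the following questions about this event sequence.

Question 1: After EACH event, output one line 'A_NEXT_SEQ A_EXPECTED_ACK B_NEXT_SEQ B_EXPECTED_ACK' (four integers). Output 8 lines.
1000 2019 2019 1000
1042 2019 2019 1042
1042 2019 2148 1042
1042 2019 2231 1042
1042 2231 2231 1042
1122 2231 2231 1122
1122 2231 2231 1122
1122 2347 2347 1122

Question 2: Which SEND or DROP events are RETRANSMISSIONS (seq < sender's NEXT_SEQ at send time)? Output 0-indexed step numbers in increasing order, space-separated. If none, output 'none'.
Step 0: SEND seq=2000 -> fresh
Step 1: SEND seq=1000 -> fresh
Step 2: DROP seq=2019 -> fresh
Step 3: SEND seq=2148 -> fresh
Step 4: SEND seq=2019 -> retransmit
Step 5: SEND seq=1042 -> fresh
Step 6: SEND seq=2019 -> retransmit
Step 7: SEND seq=2231 -> fresh

Answer: 4 6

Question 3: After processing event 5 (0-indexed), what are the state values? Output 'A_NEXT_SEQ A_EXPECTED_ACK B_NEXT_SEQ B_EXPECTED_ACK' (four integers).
After event 0: A_seq=1000 A_ack=2019 B_seq=2019 B_ack=1000
After event 1: A_seq=1042 A_ack=2019 B_seq=2019 B_ack=1042
After event 2: A_seq=1042 A_ack=2019 B_seq=2148 B_ack=1042
After event 3: A_seq=1042 A_ack=2019 B_seq=2231 B_ack=1042
After event 4: A_seq=1042 A_ack=2231 B_seq=2231 B_ack=1042
After event 5: A_seq=1122 A_ack=2231 B_seq=2231 B_ack=1122

1122 2231 2231 1122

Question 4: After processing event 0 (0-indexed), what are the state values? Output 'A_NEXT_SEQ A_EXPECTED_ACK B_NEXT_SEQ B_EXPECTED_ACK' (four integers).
After event 0: A_seq=1000 A_ack=2019 B_seq=2019 B_ack=1000

1000 2019 2019 1000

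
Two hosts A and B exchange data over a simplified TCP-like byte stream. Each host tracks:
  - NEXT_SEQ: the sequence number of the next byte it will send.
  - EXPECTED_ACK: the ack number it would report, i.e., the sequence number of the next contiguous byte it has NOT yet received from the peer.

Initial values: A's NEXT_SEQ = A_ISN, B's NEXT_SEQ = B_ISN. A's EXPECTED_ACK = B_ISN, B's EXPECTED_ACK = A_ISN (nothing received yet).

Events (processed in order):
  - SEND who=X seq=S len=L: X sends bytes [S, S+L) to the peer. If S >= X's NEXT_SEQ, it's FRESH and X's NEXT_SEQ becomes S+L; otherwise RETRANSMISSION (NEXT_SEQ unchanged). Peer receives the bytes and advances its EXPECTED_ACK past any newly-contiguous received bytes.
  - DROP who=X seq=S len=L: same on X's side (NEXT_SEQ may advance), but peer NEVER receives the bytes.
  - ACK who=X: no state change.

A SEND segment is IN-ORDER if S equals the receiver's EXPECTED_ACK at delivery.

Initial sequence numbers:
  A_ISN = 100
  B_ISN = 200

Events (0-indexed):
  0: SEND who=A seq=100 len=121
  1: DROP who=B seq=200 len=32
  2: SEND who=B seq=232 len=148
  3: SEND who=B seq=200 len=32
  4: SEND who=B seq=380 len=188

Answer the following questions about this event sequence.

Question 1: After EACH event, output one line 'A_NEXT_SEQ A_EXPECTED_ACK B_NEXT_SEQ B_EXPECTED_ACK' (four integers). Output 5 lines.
221 200 200 221
221 200 232 221
221 200 380 221
221 380 380 221
221 568 568 221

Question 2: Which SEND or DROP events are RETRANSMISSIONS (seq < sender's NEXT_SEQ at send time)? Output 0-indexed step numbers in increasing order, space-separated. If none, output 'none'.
Step 0: SEND seq=100 -> fresh
Step 1: DROP seq=200 -> fresh
Step 2: SEND seq=232 -> fresh
Step 3: SEND seq=200 -> retransmit
Step 4: SEND seq=380 -> fresh

Answer: 3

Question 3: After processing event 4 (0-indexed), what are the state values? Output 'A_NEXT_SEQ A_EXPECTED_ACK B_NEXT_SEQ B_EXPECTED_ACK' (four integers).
After event 0: A_seq=221 A_ack=200 B_seq=200 B_ack=221
After event 1: A_seq=221 A_ack=200 B_seq=232 B_ack=221
After event 2: A_seq=221 A_ack=200 B_seq=380 B_ack=221
After event 3: A_seq=221 A_ack=380 B_seq=380 B_ack=221
After event 4: A_seq=221 A_ack=568 B_seq=568 B_ack=221

221 568 568 221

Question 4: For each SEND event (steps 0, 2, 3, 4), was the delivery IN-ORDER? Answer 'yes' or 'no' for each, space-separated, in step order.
Step 0: SEND seq=100 -> in-order
Step 2: SEND seq=232 -> out-of-order
Step 3: SEND seq=200 -> in-order
Step 4: SEND seq=380 -> in-order

Answer: yes no yes yes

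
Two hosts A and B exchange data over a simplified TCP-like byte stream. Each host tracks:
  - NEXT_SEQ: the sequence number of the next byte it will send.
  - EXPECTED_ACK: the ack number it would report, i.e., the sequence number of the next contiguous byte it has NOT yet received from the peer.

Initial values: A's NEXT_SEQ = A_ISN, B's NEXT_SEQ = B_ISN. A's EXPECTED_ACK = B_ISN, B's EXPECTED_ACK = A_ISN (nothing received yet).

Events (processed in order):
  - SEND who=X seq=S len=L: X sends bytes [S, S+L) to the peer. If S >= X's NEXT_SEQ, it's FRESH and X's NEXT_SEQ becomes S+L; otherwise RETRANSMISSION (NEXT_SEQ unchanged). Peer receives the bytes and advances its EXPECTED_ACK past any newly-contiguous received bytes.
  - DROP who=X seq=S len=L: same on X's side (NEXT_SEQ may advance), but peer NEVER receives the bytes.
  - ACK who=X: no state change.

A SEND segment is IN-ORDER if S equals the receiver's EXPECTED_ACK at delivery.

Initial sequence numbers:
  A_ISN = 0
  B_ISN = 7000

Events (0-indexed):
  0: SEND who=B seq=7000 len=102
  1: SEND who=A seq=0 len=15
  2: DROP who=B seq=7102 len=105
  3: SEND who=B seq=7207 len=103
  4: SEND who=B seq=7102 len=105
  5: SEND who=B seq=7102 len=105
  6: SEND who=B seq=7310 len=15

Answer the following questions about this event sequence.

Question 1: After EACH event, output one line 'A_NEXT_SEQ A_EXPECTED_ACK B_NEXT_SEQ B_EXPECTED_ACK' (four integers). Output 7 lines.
0 7102 7102 0
15 7102 7102 15
15 7102 7207 15
15 7102 7310 15
15 7310 7310 15
15 7310 7310 15
15 7325 7325 15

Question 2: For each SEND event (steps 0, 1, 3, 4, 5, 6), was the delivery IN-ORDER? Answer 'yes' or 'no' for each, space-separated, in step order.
Answer: yes yes no yes no yes

Derivation:
Step 0: SEND seq=7000 -> in-order
Step 1: SEND seq=0 -> in-order
Step 3: SEND seq=7207 -> out-of-order
Step 4: SEND seq=7102 -> in-order
Step 5: SEND seq=7102 -> out-of-order
Step 6: SEND seq=7310 -> in-order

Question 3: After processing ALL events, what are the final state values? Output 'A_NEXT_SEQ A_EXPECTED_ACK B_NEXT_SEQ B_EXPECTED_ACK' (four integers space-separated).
After event 0: A_seq=0 A_ack=7102 B_seq=7102 B_ack=0
After event 1: A_seq=15 A_ack=7102 B_seq=7102 B_ack=15
After event 2: A_seq=15 A_ack=7102 B_seq=7207 B_ack=15
After event 3: A_seq=15 A_ack=7102 B_seq=7310 B_ack=15
After event 4: A_seq=15 A_ack=7310 B_seq=7310 B_ack=15
After event 5: A_seq=15 A_ack=7310 B_seq=7310 B_ack=15
After event 6: A_seq=15 A_ack=7325 B_seq=7325 B_ack=15

Answer: 15 7325 7325 15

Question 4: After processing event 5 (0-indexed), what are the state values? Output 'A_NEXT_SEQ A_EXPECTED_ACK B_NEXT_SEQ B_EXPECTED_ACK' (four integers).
After event 0: A_seq=0 A_ack=7102 B_seq=7102 B_ack=0
After event 1: A_seq=15 A_ack=7102 B_seq=7102 B_ack=15
After event 2: A_seq=15 A_ack=7102 B_seq=7207 B_ack=15
After event 3: A_seq=15 A_ack=7102 B_seq=7310 B_ack=15
After event 4: A_seq=15 A_ack=7310 B_seq=7310 B_ack=15
After event 5: A_seq=15 A_ack=7310 B_seq=7310 B_ack=15

15 7310 7310 15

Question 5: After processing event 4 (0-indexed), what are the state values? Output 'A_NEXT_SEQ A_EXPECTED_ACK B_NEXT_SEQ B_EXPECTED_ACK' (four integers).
After event 0: A_seq=0 A_ack=7102 B_seq=7102 B_ack=0
After event 1: A_seq=15 A_ack=7102 B_seq=7102 B_ack=15
After event 2: A_seq=15 A_ack=7102 B_seq=7207 B_ack=15
After event 3: A_seq=15 A_ack=7102 B_seq=7310 B_ack=15
After event 4: A_seq=15 A_ack=7310 B_seq=7310 B_ack=15

15 7310 7310 15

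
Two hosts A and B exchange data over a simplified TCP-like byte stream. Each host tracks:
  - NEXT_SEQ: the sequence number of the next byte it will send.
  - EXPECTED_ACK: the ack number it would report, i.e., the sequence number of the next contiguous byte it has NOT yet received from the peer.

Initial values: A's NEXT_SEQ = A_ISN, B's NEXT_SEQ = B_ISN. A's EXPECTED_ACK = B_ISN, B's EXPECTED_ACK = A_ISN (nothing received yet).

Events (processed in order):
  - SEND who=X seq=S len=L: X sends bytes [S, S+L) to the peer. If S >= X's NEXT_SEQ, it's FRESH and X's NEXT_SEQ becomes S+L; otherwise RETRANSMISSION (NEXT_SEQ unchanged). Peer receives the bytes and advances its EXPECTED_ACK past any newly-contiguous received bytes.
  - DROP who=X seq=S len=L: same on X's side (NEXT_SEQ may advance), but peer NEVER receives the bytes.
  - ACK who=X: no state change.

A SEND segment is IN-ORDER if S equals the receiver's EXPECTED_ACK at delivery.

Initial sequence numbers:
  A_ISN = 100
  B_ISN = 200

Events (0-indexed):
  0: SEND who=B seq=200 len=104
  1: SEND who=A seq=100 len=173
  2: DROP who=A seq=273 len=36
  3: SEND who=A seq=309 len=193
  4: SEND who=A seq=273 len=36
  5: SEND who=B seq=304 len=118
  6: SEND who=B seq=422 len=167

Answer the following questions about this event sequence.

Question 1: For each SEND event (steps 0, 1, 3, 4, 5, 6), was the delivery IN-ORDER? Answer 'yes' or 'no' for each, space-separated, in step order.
Step 0: SEND seq=200 -> in-order
Step 1: SEND seq=100 -> in-order
Step 3: SEND seq=309 -> out-of-order
Step 4: SEND seq=273 -> in-order
Step 5: SEND seq=304 -> in-order
Step 6: SEND seq=422 -> in-order

Answer: yes yes no yes yes yes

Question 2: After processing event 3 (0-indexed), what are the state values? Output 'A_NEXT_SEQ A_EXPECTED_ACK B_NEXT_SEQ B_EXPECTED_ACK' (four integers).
After event 0: A_seq=100 A_ack=304 B_seq=304 B_ack=100
After event 1: A_seq=273 A_ack=304 B_seq=304 B_ack=273
After event 2: A_seq=309 A_ack=304 B_seq=304 B_ack=273
After event 3: A_seq=502 A_ack=304 B_seq=304 B_ack=273

502 304 304 273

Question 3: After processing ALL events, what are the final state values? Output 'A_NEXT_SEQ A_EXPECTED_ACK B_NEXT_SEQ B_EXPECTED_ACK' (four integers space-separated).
Answer: 502 589 589 502

Derivation:
After event 0: A_seq=100 A_ack=304 B_seq=304 B_ack=100
After event 1: A_seq=273 A_ack=304 B_seq=304 B_ack=273
After event 2: A_seq=309 A_ack=304 B_seq=304 B_ack=273
After event 3: A_seq=502 A_ack=304 B_seq=304 B_ack=273
After event 4: A_seq=502 A_ack=304 B_seq=304 B_ack=502
After event 5: A_seq=502 A_ack=422 B_seq=422 B_ack=502
After event 6: A_seq=502 A_ack=589 B_seq=589 B_ack=502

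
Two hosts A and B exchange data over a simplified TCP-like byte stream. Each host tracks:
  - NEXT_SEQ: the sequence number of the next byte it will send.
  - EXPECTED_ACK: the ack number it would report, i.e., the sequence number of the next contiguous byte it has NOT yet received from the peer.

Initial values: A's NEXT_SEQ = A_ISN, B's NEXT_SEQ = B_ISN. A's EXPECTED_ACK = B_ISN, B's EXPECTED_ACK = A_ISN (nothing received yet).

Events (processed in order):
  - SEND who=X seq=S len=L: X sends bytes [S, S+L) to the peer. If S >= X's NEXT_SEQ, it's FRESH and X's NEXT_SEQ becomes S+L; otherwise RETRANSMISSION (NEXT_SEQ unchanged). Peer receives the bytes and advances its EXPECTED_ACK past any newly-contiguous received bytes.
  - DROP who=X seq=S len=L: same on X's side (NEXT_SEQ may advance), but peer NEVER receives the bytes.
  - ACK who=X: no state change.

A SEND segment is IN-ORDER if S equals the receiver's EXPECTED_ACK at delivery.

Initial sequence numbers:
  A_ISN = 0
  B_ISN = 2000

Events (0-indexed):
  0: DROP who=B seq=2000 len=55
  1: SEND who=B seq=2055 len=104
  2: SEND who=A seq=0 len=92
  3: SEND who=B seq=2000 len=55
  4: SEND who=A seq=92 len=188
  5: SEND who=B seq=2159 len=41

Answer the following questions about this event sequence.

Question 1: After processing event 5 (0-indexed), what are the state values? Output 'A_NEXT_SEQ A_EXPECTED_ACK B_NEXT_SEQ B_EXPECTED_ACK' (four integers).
After event 0: A_seq=0 A_ack=2000 B_seq=2055 B_ack=0
After event 1: A_seq=0 A_ack=2000 B_seq=2159 B_ack=0
After event 2: A_seq=92 A_ack=2000 B_seq=2159 B_ack=92
After event 3: A_seq=92 A_ack=2159 B_seq=2159 B_ack=92
After event 4: A_seq=280 A_ack=2159 B_seq=2159 B_ack=280
After event 5: A_seq=280 A_ack=2200 B_seq=2200 B_ack=280

280 2200 2200 280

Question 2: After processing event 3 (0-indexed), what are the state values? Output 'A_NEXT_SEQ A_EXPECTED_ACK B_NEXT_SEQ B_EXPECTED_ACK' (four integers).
After event 0: A_seq=0 A_ack=2000 B_seq=2055 B_ack=0
After event 1: A_seq=0 A_ack=2000 B_seq=2159 B_ack=0
After event 2: A_seq=92 A_ack=2000 B_seq=2159 B_ack=92
After event 3: A_seq=92 A_ack=2159 B_seq=2159 B_ack=92

92 2159 2159 92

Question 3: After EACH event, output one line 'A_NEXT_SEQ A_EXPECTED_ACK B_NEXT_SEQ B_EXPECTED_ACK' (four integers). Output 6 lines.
0 2000 2055 0
0 2000 2159 0
92 2000 2159 92
92 2159 2159 92
280 2159 2159 280
280 2200 2200 280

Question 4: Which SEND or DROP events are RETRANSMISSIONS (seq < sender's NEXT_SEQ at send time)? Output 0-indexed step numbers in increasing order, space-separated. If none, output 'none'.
Step 0: DROP seq=2000 -> fresh
Step 1: SEND seq=2055 -> fresh
Step 2: SEND seq=0 -> fresh
Step 3: SEND seq=2000 -> retransmit
Step 4: SEND seq=92 -> fresh
Step 5: SEND seq=2159 -> fresh

Answer: 3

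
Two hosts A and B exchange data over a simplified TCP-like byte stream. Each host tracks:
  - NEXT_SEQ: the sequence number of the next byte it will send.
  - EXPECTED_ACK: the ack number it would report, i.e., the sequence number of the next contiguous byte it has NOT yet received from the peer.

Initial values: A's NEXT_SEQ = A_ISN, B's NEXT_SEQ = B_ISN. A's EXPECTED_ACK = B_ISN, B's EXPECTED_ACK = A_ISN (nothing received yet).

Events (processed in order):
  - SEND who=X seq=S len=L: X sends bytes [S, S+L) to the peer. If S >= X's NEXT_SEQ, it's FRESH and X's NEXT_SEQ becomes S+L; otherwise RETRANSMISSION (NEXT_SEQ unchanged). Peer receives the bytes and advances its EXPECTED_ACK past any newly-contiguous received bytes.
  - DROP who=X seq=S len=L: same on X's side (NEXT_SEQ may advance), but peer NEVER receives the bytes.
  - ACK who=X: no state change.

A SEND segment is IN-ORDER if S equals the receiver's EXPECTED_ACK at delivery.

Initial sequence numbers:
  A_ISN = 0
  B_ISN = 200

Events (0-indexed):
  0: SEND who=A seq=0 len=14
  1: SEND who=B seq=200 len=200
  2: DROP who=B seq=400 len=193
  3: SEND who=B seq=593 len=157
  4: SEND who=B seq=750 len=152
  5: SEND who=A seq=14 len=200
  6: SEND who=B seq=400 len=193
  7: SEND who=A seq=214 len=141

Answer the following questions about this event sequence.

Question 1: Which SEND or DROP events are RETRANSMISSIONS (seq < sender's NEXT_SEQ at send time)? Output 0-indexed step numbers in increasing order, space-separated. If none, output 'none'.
Step 0: SEND seq=0 -> fresh
Step 1: SEND seq=200 -> fresh
Step 2: DROP seq=400 -> fresh
Step 3: SEND seq=593 -> fresh
Step 4: SEND seq=750 -> fresh
Step 5: SEND seq=14 -> fresh
Step 6: SEND seq=400 -> retransmit
Step 7: SEND seq=214 -> fresh

Answer: 6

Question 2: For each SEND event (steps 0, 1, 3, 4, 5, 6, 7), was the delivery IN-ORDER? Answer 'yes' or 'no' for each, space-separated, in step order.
Step 0: SEND seq=0 -> in-order
Step 1: SEND seq=200 -> in-order
Step 3: SEND seq=593 -> out-of-order
Step 4: SEND seq=750 -> out-of-order
Step 5: SEND seq=14 -> in-order
Step 6: SEND seq=400 -> in-order
Step 7: SEND seq=214 -> in-order

Answer: yes yes no no yes yes yes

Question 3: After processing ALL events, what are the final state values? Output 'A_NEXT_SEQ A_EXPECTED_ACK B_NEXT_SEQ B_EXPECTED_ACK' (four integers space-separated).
Answer: 355 902 902 355

Derivation:
After event 0: A_seq=14 A_ack=200 B_seq=200 B_ack=14
After event 1: A_seq=14 A_ack=400 B_seq=400 B_ack=14
After event 2: A_seq=14 A_ack=400 B_seq=593 B_ack=14
After event 3: A_seq=14 A_ack=400 B_seq=750 B_ack=14
After event 4: A_seq=14 A_ack=400 B_seq=902 B_ack=14
After event 5: A_seq=214 A_ack=400 B_seq=902 B_ack=214
After event 6: A_seq=214 A_ack=902 B_seq=902 B_ack=214
After event 7: A_seq=355 A_ack=902 B_seq=902 B_ack=355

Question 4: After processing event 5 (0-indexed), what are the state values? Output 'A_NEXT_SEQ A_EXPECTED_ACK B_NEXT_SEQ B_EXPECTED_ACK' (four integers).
After event 0: A_seq=14 A_ack=200 B_seq=200 B_ack=14
After event 1: A_seq=14 A_ack=400 B_seq=400 B_ack=14
After event 2: A_seq=14 A_ack=400 B_seq=593 B_ack=14
After event 3: A_seq=14 A_ack=400 B_seq=750 B_ack=14
After event 4: A_seq=14 A_ack=400 B_seq=902 B_ack=14
After event 5: A_seq=214 A_ack=400 B_seq=902 B_ack=214

214 400 902 214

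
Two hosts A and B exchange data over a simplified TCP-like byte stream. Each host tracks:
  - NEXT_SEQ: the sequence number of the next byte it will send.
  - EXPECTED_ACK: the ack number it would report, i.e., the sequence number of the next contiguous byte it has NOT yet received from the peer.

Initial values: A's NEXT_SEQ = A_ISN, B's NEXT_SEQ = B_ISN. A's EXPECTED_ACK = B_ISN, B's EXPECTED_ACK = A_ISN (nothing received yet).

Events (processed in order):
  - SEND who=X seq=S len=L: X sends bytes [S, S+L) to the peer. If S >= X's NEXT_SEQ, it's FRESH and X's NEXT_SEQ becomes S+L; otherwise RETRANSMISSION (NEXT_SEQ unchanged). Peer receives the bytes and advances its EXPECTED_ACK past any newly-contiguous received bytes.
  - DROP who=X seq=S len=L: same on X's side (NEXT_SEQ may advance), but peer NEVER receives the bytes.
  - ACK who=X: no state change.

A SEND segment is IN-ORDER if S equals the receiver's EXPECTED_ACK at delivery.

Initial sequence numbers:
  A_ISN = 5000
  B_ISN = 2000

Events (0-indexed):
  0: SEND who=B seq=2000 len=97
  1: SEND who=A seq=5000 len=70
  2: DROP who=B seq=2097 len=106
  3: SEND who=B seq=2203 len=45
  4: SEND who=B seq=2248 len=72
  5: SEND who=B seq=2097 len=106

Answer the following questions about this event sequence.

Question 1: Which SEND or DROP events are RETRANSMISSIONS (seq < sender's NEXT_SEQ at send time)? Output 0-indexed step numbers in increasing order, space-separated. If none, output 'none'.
Step 0: SEND seq=2000 -> fresh
Step 1: SEND seq=5000 -> fresh
Step 2: DROP seq=2097 -> fresh
Step 3: SEND seq=2203 -> fresh
Step 4: SEND seq=2248 -> fresh
Step 5: SEND seq=2097 -> retransmit

Answer: 5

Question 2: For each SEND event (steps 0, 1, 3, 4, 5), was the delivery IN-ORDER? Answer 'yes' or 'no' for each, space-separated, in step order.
Step 0: SEND seq=2000 -> in-order
Step 1: SEND seq=5000 -> in-order
Step 3: SEND seq=2203 -> out-of-order
Step 4: SEND seq=2248 -> out-of-order
Step 5: SEND seq=2097 -> in-order

Answer: yes yes no no yes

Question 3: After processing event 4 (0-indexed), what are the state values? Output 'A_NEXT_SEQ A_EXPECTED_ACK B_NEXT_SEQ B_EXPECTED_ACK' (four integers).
After event 0: A_seq=5000 A_ack=2097 B_seq=2097 B_ack=5000
After event 1: A_seq=5070 A_ack=2097 B_seq=2097 B_ack=5070
After event 2: A_seq=5070 A_ack=2097 B_seq=2203 B_ack=5070
After event 3: A_seq=5070 A_ack=2097 B_seq=2248 B_ack=5070
After event 4: A_seq=5070 A_ack=2097 B_seq=2320 B_ack=5070

5070 2097 2320 5070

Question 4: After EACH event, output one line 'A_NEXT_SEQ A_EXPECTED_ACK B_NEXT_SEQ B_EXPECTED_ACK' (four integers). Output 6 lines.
5000 2097 2097 5000
5070 2097 2097 5070
5070 2097 2203 5070
5070 2097 2248 5070
5070 2097 2320 5070
5070 2320 2320 5070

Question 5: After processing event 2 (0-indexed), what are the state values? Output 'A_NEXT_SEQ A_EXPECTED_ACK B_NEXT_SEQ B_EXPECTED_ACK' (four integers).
After event 0: A_seq=5000 A_ack=2097 B_seq=2097 B_ack=5000
After event 1: A_seq=5070 A_ack=2097 B_seq=2097 B_ack=5070
After event 2: A_seq=5070 A_ack=2097 B_seq=2203 B_ack=5070

5070 2097 2203 5070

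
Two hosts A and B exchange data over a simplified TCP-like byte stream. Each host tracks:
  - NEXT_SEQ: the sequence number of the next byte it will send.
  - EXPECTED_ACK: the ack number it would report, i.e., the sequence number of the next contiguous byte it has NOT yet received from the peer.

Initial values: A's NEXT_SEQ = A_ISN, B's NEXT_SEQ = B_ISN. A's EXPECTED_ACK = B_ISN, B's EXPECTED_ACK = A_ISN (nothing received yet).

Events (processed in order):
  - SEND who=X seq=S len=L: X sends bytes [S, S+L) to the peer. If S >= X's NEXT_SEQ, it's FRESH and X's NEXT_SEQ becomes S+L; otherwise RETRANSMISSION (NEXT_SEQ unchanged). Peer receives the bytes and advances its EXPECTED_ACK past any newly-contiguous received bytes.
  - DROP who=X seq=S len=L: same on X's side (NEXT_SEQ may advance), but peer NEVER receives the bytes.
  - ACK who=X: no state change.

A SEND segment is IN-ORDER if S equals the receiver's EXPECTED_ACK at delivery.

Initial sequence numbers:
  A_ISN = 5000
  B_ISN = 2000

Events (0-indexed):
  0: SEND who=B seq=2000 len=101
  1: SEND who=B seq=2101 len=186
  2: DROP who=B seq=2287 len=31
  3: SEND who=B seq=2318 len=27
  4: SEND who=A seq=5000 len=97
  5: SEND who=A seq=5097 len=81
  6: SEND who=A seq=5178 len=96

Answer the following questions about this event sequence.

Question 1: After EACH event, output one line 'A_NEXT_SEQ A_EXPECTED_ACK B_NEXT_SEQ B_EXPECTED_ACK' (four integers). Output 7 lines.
5000 2101 2101 5000
5000 2287 2287 5000
5000 2287 2318 5000
5000 2287 2345 5000
5097 2287 2345 5097
5178 2287 2345 5178
5274 2287 2345 5274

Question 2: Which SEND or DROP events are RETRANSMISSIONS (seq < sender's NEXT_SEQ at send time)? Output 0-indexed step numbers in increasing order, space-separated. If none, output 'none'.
Step 0: SEND seq=2000 -> fresh
Step 1: SEND seq=2101 -> fresh
Step 2: DROP seq=2287 -> fresh
Step 3: SEND seq=2318 -> fresh
Step 4: SEND seq=5000 -> fresh
Step 5: SEND seq=5097 -> fresh
Step 6: SEND seq=5178 -> fresh

Answer: none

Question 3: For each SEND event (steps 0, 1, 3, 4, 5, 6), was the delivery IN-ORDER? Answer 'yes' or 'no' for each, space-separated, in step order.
Answer: yes yes no yes yes yes

Derivation:
Step 0: SEND seq=2000 -> in-order
Step 1: SEND seq=2101 -> in-order
Step 3: SEND seq=2318 -> out-of-order
Step 4: SEND seq=5000 -> in-order
Step 5: SEND seq=5097 -> in-order
Step 6: SEND seq=5178 -> in-order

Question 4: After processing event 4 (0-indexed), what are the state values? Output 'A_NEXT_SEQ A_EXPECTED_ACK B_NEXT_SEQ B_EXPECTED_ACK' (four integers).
After event 0: A_seq=5000 A_ack=2101 B_seq=2101 B_ack=5000
After event 1: A_seq=5000 A_ack=2287 B_seq=2287 B_ack=5000
After event 2: A_seq=5000 A_ack=2287 B_seq=2318 B_ack=5000
After event 3: A_seq=5000 A_ack=2287 B_seq=2345 B_ack=5000
After event 4: A_seq=5097 A_ack=2287 B_seq=2345 B_ack=5097

5097 2287 2345 5097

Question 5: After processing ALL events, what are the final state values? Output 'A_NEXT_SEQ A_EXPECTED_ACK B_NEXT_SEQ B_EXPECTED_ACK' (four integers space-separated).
Answer: 5274 2287 2345 5274

Derivation:
After event 0: A_seq=5000 A_ack=2101 B_seq=2101 B_ack=5000
After event 1: A_seq=5000 A_ack=2287 B_seq=2287 B_ack=5000
After event 2: A_seq=5000 A_ack=2287 B_seq=2318 B_ack=5000
After event 3: A_seq=5000 A_ack=2287 B_seq=2345 B_ack=5000
After event 4: A_seq=5097 A_ack=2287 B_seq=2345 B_ack=5097
After event 5: A_seq=5178 A_ack=2287 B_seq=2345 B_ack=5178
After event 6: A_seq=5274 A_ack=2287 B_seq=2345 B_ack=5274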